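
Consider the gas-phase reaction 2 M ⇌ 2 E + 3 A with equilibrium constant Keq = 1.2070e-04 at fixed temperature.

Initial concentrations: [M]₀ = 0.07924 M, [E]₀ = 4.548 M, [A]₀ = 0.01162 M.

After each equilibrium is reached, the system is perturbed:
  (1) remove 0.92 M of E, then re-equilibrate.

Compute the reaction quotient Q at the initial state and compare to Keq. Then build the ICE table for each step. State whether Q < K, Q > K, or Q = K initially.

Q₀ = 0.005169 vs Keq = 1.2070e-04 ⇒ Q>K, reverse
Step 1:
                  M         E         A
  I         0.07924     4.548   0.01162
  C        0.005431 -0.005431 -0.008146
  E         0.08467     4.543  0.003474
  solve Keq expr → x = -0.002715; check Q = 1.2070e-04
Then remove 0.92 M of E.
Step 2:
                  M         E         A
  I         0.08467     3.623  0.003474
  C       -3.6916e-04 3.6916e-04 5.5375e-04
  E          0.0843     3.623  0.004028
  solve Keq expr → x = 1.8458e-04; check Q = 1.2070e-04

Q₀ = 0.005169; Q > K (proceeds reverse)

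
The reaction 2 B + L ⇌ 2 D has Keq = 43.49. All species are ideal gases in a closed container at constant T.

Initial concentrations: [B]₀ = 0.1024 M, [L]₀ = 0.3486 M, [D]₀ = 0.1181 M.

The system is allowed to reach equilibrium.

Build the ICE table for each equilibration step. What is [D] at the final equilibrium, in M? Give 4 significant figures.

Q₀ = 3.816 vs Keq = 43.49 ⇒ Q<K, forward
Step 1:
                  B         L         D
  Initial    0.1024    0.3486    0.1181
  Change   -0.05583  -0.02791   0.05583
  Equil     0.04657    0.3207    0.1739
  solve Keq expr → x = 0.02791; check Q = 43.49

[D]_eq = 0.1739 M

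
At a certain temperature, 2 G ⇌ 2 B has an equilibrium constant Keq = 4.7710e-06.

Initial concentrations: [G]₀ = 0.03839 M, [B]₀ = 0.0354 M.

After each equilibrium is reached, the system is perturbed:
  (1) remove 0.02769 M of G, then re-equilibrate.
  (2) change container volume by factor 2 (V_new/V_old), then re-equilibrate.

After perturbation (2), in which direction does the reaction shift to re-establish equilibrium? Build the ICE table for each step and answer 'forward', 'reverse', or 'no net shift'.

Q₀ = 0.8503 vs Keq = 4.7710e-06 ⇒ Q>K, reverse
Step 1:
                   G          B
  Initial    0.03839     0.0354
  Change     0.03524   -0.03524
  Equil      0.07363 1.6083e-04
  solve Keq expr → x = -0.01762; check Q = 4.7710e-06
Then remove 0.02769 M of G.
Step 2:
                   G          B
  Initial    0.04594 1.6083e-04
  Change  6.0350e-05 -6.0350e-05
  Equil        0.046 1.0048e-04
  solve Keq expr → x = -3.0175e-05; check Q = 4.7710e-06
Then change container volume by factor 2 (V_new/V_old).
Step 3:
                   G          B
  Initial      0.023 5.0238e-05
  Change           0          0
  Equil        0.023 5.0238e-05
  solve Keq expr → x = 0; check Q = 4.7710e-06

Direction: no net shift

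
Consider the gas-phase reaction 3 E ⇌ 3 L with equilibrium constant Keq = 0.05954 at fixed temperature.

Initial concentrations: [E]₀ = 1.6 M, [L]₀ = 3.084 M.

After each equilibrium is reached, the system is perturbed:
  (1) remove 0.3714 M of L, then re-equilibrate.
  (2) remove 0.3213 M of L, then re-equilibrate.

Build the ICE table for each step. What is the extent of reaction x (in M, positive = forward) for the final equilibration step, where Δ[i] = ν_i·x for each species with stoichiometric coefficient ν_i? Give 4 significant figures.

Q₀ = 7.161 vs Keq = 0.05954 ⇒ Q>K, reverse
Step 1:
                    E           L
  Initial         1.6       3.084
  Change        1.769      -1.769
  Equil         3.369       1.315
  solve Keq expr → x = -0.5895; check Q = 0.05954
Then remove 0.3714 M of L.
Step 2:
                    E           L
  Initial       3.369       0.944
  Change      -0.2671      0.2671
  Equil         3.102       1.211
  solve Keq expr → x = 0.08903; check Q = 0.05954
Then remove 0.3213 M of L.
Step 3:
                    E           L
  Initial       3.102      0.8898
  Change      -0.2311      0.2311
  Equil          2.87       1.121
  solve Keq expr → x = 0.07702; check Q = 0.05954

x = 0.07702 M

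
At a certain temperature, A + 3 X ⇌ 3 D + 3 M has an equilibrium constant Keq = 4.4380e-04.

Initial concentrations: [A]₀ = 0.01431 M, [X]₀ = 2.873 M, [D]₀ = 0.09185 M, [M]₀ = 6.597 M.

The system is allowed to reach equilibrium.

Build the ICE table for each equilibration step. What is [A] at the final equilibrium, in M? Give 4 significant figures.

[A]_eq = 0.04096 M

Q₀ = 0.6556 vs Keq = 4.4380e-04 ⇒ Q>K, reverse
Step 1:
                  A         X         D         M
  init      0.01431     2.873   0.09185     6.597
  Δ         0.02665   0.07994  -0.07994  -0.07994
  eq        0.04096     2.953   0.01191     6.517
  solve Keq expr → x = -0.02665; check Q = 4.4380e-04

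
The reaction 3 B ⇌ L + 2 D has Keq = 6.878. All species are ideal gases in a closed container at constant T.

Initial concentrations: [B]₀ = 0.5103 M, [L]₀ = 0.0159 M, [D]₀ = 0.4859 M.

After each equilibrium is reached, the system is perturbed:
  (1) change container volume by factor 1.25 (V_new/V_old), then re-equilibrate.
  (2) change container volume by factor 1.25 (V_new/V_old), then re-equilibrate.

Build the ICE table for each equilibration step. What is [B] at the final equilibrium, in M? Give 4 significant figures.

Q₀ = 0.02825 vs Keq = 6.878 ⇒ Q<K, forward
Step 1:
                    B           L           D
  I            0.5103      0.0159      0.4859
  C           -0.3083      0.1028      0.2055
  E             0.202      0.1187      0.6914
  solve Keq expr → x = 0.1028; check Q = 6.878
Then change container volume by factor 1.25 (V_new/V_old).
Step 2:
                    B           L           D
  I            0.1616     0.09492      0.5531
  C                 0           0           0
  E            0.1616     0.09492      0.5531
  solve Keq expr → x = 0; check Q = 6.878
Then change container volume by factor 1.25 (V_new/V_old).
Step 3:
                    B           L           D
  I            0.1293     0.07594      0.4425
  C                 0           0           0
  E            0.1293     0.07594      0.4425
  solve Keq expr → x = 0; check Q = 6.878

[B]_eq = 0.1293 M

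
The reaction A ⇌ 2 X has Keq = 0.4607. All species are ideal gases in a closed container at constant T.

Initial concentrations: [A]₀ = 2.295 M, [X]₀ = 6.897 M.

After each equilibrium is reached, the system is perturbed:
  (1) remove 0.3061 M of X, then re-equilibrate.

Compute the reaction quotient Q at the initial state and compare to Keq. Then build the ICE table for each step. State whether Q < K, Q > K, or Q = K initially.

Q₀ = 20.73 vs Keq = 0.4607 ⇒ Q>K, reverse
Step 1:
                  A         X
  I           2.295     6.897
  C           2.691    -5.381
  E           4.986     1.516
  solve Keq expr → x = -2.691; check Q = 0.4607
Then remove 0.3061 M of X.
Step 2:
                  A         X
  I           4.986     1.209
  C         -0.1422    0.2843
  E           4.844     1.494
  solve Keq expr → x = 0.1422; check Q = 0.4607

Q₀ = 20.73; Q > K (proceeds reverse)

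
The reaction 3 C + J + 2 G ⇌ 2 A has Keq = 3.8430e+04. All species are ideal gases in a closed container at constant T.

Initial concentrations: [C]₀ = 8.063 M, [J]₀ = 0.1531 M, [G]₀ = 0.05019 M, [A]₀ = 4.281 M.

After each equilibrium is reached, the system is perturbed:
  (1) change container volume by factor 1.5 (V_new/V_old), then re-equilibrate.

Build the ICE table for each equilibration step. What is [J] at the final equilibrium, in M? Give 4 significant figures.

[J]_eq = 0.08736 M

Q₀ = 90.65 vs Keq = 3.8430e+04 ⇒ Q<K, forward
Step 1:
                    C           J           G           A
  init          8.063      0.1531     0.05019       4.281
  Δ          -0.07121    -0.02374    -0.04747     0.04747
  eq            7.992      0.1294    0.002717       4.328
  solve Keq expr → x = 0.02374; check Q = 3.8430e+04
Then change container volume by factor 1.5 (V_new/V_old).
Step 2:
                    C           J           G           A
  init          5.328     0.08624    0.001811       2.886
  Δ          0.003347    0.001116    0.002231   -0.002231
  eq            5.331     0.08736    0.004043       2.883
  solve Keq expr → x = -0.001116; check Q = 3.8430e+04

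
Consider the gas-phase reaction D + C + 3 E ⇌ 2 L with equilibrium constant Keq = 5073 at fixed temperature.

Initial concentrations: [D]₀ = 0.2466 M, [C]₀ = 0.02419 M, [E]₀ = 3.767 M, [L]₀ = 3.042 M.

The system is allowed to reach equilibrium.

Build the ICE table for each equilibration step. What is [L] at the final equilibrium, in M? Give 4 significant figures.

[L]_eq = 3.09 M

Q₀ = 29.02 vs Keq = 5073 ⇒ Q<K, forward
Step 1:
                   D          C          E          L
  init        0.2466    0.02419      3.767      3.042
  Δ         -0.02402   -0.02402   -0.07207    0.04804
  eq          0.2226 1.6763e-04      3.695       3.09
  solve Keq expr → x = 0.02402; check Q = 5073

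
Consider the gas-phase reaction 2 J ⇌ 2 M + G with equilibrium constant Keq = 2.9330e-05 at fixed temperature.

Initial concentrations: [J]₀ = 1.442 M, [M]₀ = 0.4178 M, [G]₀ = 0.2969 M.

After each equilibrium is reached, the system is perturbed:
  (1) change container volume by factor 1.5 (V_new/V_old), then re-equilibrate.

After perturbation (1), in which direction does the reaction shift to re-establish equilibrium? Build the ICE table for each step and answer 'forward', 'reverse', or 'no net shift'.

Direction: forward

Q₀ = 0.02492 vs Keq = 2.9330e-05 ⇒ Q>K, reverse
Step 1:
                   J          M          G
  Initial      1.442     0.4178     0.2969
  Change       0.387     -0.387    -0.1935
  Equil        1.829     0.0308     0.1034
  solve Keq expr → x = -0.1935; check Q = 2.9330e-05
Then change container volume by factor 1.5 (V_new/V_old).
Step 2:
                   J          M          G
  Initial      1.219    0.02054    0.06893
  Change    -0.00416    0.00416    0.00208
  Equil        1.215     0.0247    0.07101
  solve Keq expr → x = 0.00208; check Q = 2.9330e-05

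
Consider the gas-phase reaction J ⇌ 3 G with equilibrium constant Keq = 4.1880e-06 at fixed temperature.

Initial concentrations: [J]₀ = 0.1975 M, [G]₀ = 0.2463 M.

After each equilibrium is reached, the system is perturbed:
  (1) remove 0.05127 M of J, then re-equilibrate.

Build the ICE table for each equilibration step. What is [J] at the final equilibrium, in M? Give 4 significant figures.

[J]_eq = 0.2251 M

Q₀ = 0.07565 vs Keq = 4.1880e-06 ⇒ Q>K, reverse
Step 1:
                  J         G
  Initial    0.1975    0.2463
  Change     0.0786   -0.2358
  Equil      0.2761    0.0105
  solve Keq expr → x = -0.0786; check Q = 4.1880e-06
Then remove 0.05127 M of J.
Step 2:
                  J         G
  Initial    0.2248    0.0105
  Change  2.3043e-04 -6.9129e-04
  Equil      0.2251  0.009805
  solve Keq expr → x = -2.3043e-04; check Q = 4.1880e-06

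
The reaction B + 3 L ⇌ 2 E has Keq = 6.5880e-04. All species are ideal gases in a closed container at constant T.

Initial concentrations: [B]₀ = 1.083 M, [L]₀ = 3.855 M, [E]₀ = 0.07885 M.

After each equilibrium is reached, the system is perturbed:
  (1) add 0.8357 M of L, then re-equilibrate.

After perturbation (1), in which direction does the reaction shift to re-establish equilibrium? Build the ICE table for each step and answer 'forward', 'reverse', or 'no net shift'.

Q₀ = 1.0021e-04 vs Keq = 6.5880e-04 ⇒ Q<K, forward
Step 1:
                   B          L          E
  init         1.083      3.855    0.07885
  Δ         -0.05311    -0.1593     0.1062
  eq            1.03      3.696     0.1851
  solve Keq expr → x = 0.05311; check Q = 6.5880e-04
Then add 0.8357 M of L.
Step 2:
                   B          L          E
  init          1.03      4.531     0.1851
  Δ         -0.02796   -0.08387    0.05591
  eq           1.002      4.448      0.241
  solve Keq expr → x = 0.02796; check Q = 6.5880e-04

Direction: forward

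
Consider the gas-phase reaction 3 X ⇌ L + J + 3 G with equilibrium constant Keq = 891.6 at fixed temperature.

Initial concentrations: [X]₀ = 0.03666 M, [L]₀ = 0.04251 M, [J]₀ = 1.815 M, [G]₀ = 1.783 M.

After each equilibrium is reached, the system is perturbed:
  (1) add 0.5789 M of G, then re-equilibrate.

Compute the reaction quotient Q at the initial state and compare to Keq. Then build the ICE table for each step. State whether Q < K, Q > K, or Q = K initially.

Q₀ = 8877; Q > K (proceeds reverse)

Q₀ = 8877 vs Keq = 891.6 ⇒ Q>K, reverse
Step 1:
                    X           L           J           G
  Initial     0.03666     0.04251       1.815       1.783
  Change      0.03319    -0.01106    -0.01106    -0.03319
  Equil       0.06985     0.03145       1.804        1.75
  solve Keq expr → x = -0.01106; check Q = 891.6
Then add 0.5789 M of G.
Step 2:
                    X           L           J           G
  Initial     0.06985     0.03145       1.804       2.329
  Change      0.01659   -0.005532   -0.005532    -0.01659
  Equil       0.08645     0.02591       1.798       2.312
  solve Keq expr → x = -0.005532; check Q = 891.6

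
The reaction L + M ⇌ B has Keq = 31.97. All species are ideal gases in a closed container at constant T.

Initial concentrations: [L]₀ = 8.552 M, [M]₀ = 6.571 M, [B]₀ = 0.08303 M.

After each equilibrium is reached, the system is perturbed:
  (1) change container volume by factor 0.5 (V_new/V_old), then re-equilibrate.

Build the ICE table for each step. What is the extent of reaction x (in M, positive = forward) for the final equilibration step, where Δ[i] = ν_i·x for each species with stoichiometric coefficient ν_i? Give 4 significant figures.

Q₀ = 0.001478 vs Keq = 31.97 ⇒ Q<K, forward
Step 1:
                    L           M           B
  Initial       8.552       6.571     0.08303
  Change       -6.472      -6.472       6.472
  Equil          2.08      0.0986       6.555
  solve Keq expr → x = 6.472; check Q = 31.97
Then change container volume by factor 0.5 (V_new/V_old).
Step 2:
                    L           M           B
  Initial       4.159      0.1972       13.11
  Change     -0.09555    -0.09555     0.09555
  Equil         4.064      0.1017       13.21
  solve Keq expr → x = 0.09555; check Q = 31.97

x = 0.09555 M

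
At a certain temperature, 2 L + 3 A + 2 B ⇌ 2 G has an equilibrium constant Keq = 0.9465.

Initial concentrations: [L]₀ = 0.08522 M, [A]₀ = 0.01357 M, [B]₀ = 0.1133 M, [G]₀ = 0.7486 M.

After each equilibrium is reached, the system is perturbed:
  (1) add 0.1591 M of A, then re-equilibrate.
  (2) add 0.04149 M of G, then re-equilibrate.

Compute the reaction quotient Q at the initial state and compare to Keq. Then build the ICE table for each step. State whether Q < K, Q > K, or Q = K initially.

Q₀ = 2.4056e+09 vs Keq = 0.9465 ⇒ Q>K, reverse
Step 1:
                   L          A          B          G
  init       0.08522    0.01357     0.1133     0.7486
  Δ           0.5063     0.7594     0.5063    -0.5063
  eq          0.5915      0.773     0.6196     0.2423
  solve Keq expr → x = -0.2531; check Q = 0.9465
Then add 0.1591 M of A.
Step 2:
                   L          A          B          G
  init        0.5915     0.9321     0.6196     0.2423
  Δ         -0.02877   -0.04316   -0.02877    0.02877
  eq          0.5627     0.8889     0.5908     0.2711
  solve Keq expr → x = 0.01439; check Q = 0.9465
Then add 0.04149 M of G.
Step 3:
                   L          A          B          G
  init        0.5627     0.8889     0.5908     0.3126
  Δ          0.01547    0.02321    0.01547   -0.01547
  eq          0.5782     0.9121     0.6063     0.2971
  solve Keq expr → x = -0.007737; check Q = 0.9465

Q₀ = 2.4056e+09; Q > K (proceeds reverse)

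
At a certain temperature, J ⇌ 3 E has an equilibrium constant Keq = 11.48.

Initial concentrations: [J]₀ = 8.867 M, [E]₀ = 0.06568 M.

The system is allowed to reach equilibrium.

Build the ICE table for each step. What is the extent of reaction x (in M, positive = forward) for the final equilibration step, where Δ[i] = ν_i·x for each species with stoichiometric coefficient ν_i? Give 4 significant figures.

x = 1.445 M

Q₀ = 3.1954e-05 vs Keq = 11.48 ⇒ Q<K, forward
Step 1:
                  J         E
  Initial     8.867   0.06568
  Change     -1.445     4.335
  Equil       7.422       4.4
  solve Keq expr → x = 1.445; check Q = 11.48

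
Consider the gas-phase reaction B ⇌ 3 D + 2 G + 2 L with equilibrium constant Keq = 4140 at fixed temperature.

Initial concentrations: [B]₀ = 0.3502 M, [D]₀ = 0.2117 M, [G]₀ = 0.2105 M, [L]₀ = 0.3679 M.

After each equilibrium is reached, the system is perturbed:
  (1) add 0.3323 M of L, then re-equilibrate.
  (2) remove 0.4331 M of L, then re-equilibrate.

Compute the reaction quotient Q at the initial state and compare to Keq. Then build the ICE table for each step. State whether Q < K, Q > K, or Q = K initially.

Q₀ = 1.6248e-04; Q < K (proceeds forward)

Q₀ = 1.6248e-04 vs Keq = 4140 ⇒ Q<K, forward
Step 1:
                   B          D          G          L
  I           0.3502     0.2117     0.2105     0.3679
  C          -0.3497      1.049     0.6995     0.6995
  E       4.5686e-04      1.261       0.91      1.067
  solve Keq expr → x = 0.3497; check Q = 4140
Then add 0.3323 M of L.
Step 2:
                   B          D          G          L
  I       4.5686e-04      1.261       0.91        1.4
  C       3.2507e-04 -9.7522e-04 -6.5015e-04 -6.5015e-04
  E       7.8194e-04       1.26     0.9093      1.399
  solve Keq expr → x = -3.2507e-04; check Q = 4140
Then remove 0.4331 M of L.
Step 3:
                   B          D          G          L
  I       7.8194e-04       1.26     0.9093     0.9659
  C       -4.0681e-04    0.00122 8.1361e-04 8.1361e-04
  E       3.7513e-04      1.261     0.9101     0.9667
  solve Keq expr → x = 4.0681e-04; check Q = 4140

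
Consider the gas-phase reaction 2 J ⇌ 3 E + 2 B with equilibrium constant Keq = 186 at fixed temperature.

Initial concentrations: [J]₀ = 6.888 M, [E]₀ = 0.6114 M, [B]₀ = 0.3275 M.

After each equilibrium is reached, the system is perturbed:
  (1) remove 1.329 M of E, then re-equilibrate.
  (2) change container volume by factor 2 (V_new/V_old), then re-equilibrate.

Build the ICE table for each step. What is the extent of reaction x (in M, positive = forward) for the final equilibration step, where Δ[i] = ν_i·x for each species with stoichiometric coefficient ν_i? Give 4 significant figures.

x = 0.2589 M

Q₀ = 5.1667e-04 vs Keq = 186 ⇒ Q<K, forward
Step 1:
                  J         E         B
  init        6.888    0.6114    0.3275
  Δ          -3.329     4.994     3.329
  eq          3.559     5.606     3.657
  solve Keq expr → x = 1.665; check Q = 186
Then remove 1.329 M of E.
Step 2:
                  J         E         B
  init        3.559     4.277     3.657
  Δ         -0.3863    0.5794    0.3863
  eq          3.172     4.856     4.043
  solve Keq expr → x = 0.1931; check Q = 186
Then change container volume by factor 2 (V_new/V_old).
Step 3:
                  J         E         B
  init        1.586     2.428     2.022
  Δ         -0.5179    0.7768    0.5179
  eq          1.068     3.205     2.539
  solve Keq expr → x = 0.2589; check Q = 186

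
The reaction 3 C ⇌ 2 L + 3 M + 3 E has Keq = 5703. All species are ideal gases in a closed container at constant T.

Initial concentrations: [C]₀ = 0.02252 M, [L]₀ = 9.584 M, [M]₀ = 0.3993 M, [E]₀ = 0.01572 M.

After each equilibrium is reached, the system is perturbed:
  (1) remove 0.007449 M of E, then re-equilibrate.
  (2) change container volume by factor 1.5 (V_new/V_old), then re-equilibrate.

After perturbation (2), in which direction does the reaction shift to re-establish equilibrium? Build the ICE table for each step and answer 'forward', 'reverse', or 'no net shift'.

Q₀ = 1.989 vs Keq = 5703 ⇒ Q<K, forward
Step 1:
                    C           L           M           E
  init        0.02252       9.584      0.3993     0.01572
  Δ          -0.01886     0.01258     0.01886     0.01886
  eq         0.003655       9.597      0.4182     0.03458
  solve Keq expr → x = 0.006288; check Q = 5703
Then remove 0.007449 M of E.
Step 2:
                    C           L           M           E
  init       0.003655       9.597      0.4182     0.02714
  Δ       -7.0747e-04  4.7165e-04  7.0747e-04  7.0747e-04
  eq         0.002948       9.597      0.4189     0.02784
  solve Keq expr → x = 2.3582e-04; check Q = 5703
Then change container volume by factor 1.5 (V_new/V_old).
Step 3:
                    C           L           M           E
  init       0.001965       6.398      0.2792     0.01856
  Δ       -9.1277e-04  6.0851e-04  9.1277e-04  9.1277e-04
  eq         0.001053       6.399      0.2802     0.01947
  solve Keq expr → x = 3.0426e-04; check Q = 5703

Direction: forward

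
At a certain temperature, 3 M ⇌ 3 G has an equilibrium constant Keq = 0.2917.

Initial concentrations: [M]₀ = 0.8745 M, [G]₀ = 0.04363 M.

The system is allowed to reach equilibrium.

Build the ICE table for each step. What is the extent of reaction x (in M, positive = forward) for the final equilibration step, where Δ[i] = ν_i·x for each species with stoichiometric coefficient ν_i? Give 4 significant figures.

Q₀ = 1.2419e-04 vs Keq = 0.2917 ⇒ Q<K, forward
Step 1:
                   M          G
  I           0.8745    0.04363
  C          -0.3225     0.3225
  E            0.552     0.3661
  solve Keq expr → x = 0.1075; check Q = 0.2917

x = 0.1075 M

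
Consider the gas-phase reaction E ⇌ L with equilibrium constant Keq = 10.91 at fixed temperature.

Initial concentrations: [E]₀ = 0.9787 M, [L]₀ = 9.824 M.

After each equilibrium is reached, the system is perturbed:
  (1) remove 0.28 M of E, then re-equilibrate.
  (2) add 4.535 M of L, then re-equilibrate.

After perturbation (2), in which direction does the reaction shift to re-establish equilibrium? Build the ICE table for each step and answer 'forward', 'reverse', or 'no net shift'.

Direction: reverse

Q₀ = 10.04 vs Keq = 10.91 ⇒ Q<K, forward
Step 1:
                  E         L
  Initial    0.9787     9.824
  Change   -0.07167   0.07167
  Equil       0.907     9.896
  solve Keq expr → x = 0.07167; check Q = 10.91
Then remove 0.28 M of E.
Step 2:
                  E         L
  Initial     0.627     9.896
  Change     0.2565   -0.2565
  Equil      0.8835     9.639
  solve Keq expr → x = -0.2565; check Q = 10.91
Then add 4.535 M of L.
Step 3:
                  E         L
  Initial    0.8835     14.17
  Change     0.3808   -0.3808
  Equil       1.264     13.79
  solve Keq expr → x = -0.3808; check Q = 10.91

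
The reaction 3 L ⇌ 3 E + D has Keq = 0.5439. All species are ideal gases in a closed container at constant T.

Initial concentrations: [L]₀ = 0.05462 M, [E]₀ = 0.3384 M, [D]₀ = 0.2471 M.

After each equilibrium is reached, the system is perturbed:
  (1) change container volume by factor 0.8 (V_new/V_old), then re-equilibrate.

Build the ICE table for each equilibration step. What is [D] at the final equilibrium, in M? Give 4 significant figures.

Q₀ = 58.76 vs Keq = 0.5439 ⇒ Q>K, reverse
Step 1:
                   L          E          D
  I          0.05462     0.3384     0.2471
  C            0.111     -0.111     -0.037
  E           0.1656     0.2274     0.2101
  solve Keq expr → x = -0.037; check Q = 0.5439
Then change container volume by factor 0.8 (V_new/V_old).
Step 2:
                   L          E          D
  I            0.207     0.2843     0.2626
  C         0.008519  -0.008519   -0.00284
  E           0.2155     0.2757     0.2598
  solve Keq expr → x = -0.00284; check Q = 0.5439

[D]_eq = 0.2598 M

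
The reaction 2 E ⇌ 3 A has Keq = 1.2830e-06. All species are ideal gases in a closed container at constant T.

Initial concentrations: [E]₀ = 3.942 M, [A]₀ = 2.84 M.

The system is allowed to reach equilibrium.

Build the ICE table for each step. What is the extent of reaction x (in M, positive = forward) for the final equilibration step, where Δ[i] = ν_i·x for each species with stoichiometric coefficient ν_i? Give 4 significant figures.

x = -0.935 M

Q₀ = 1.474 vs Keq = 1.2830e-06 ⇒ Q>K, reverse
Step 1:
                   E          A
  I            3.942       2.84
  C             1.87     -2.805
  E            5.812    0.03513
  solve Keq expr → x = -0.935; check Q = 1.2830e-06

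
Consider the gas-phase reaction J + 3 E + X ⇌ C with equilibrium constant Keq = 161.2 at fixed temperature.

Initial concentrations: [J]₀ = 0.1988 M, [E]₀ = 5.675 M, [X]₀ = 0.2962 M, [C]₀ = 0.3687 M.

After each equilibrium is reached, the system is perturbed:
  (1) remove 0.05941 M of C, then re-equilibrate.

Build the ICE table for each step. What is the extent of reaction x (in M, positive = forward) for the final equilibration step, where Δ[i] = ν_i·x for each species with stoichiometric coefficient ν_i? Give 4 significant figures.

x = 2.8693e-05 M

Q₀ = 0.03426 vs Keq = 161.2 ⇒ Q<K, forward
Step 1:
                  J         E         X         C
  I          0.1988     5.675    0.2962    0.3687
  C         -0.1985   -0.5956   -0.1985    0.1985
  E       2.7489e-04     5.079   0.09767    0.5672
  solve Keq expr → x = 0.1985; check Q = 161.2
Then remove 0.05941 M of C.
Step 2:
                  J         E         X         C
  I       2.7489e-04     5.079   0.09767    0.5078
  C       -2.8693e-05 -8.6079e-05 -2.8693e-05 2.8693e-05
  E       2.4620e-04     5.079   0.09765    0.5078
  solve Keq expr → x = 2.8693e-05; check Q = 161.2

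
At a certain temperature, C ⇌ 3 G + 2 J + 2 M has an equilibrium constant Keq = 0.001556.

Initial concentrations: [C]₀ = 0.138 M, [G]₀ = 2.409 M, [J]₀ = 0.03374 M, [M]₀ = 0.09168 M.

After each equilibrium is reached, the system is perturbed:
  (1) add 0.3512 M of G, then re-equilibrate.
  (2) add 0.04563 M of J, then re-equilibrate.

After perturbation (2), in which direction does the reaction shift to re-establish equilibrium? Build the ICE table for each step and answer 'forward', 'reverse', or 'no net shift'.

Direction: reverse

Q₀ = 9.6933e-04 vs Keq = 0.001556 ⇒ Q<K, forward
Step 1:
                  C         G         J         M
  Initial     0.138     2.409   0.03374   0.09168
  Change  -0.002908  0.008725  0.005817  0.005817
  Equil      0.1351     2.418   0.03956    0.0975
  solve Keq expr → x = 0.002908; check Q = 0.001556
Then add 0.3512 M of G.
Step 2:
                  C         G         J         M
  Initial    0.1351     2.769   0.03956    0.0975
  Change   0.002529 -0.007586 -0.005057 -0.005057
  Equil      0.1376     2.761    0.0345   0.09244
  solve Keq expr → x = -0.002529; check Q = 0.001556
Then add 0.04563 M of J.
Step 3:
                  C         G         J         M
  Initial    0.1376     2.761   0.08013   0.09244
  Change    0.01374  -0.04121  -0.02747  -0.02747
  Equil      0.1514      2.72   0.05266   0.06497
  solve Keq expr → x = -0.01374; check Q = 0.001556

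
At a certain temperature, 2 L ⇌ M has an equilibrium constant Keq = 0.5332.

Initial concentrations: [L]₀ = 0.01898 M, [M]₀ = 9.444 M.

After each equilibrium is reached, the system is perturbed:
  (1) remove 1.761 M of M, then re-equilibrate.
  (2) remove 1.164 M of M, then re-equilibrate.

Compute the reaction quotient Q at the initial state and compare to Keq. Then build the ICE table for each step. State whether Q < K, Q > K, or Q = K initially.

Q₀ = 2.6216e+04 vs Keq = 0.5332 ⇒ Q>K, reverse
Step 1:
                  L         M
  I         0.01898     9.444
  C           3.749    -1.874
  E           3.768      7.57
  solve Keq expr → x = -1.874; check Q = 0.5332
Then remove 1.761 M of M.
Step 2:
                  L         M
  I           3.768     5.809
  C         -0.4096    0.2048
  E           3.358     6.013
  solve Keq expr → x = 0.2048; check Q = 0.5332
Then remove 1.164 M of M.
Step 3:
                  L         M
  I           3.358     4.849
  C         -0.2967    0.1484
  E           3.062     4.998
  solve Keq expr → x = 0.1484; check Q = 0.5332

Q₀ = 2.6216e+04; Q > K (proceeds reverse)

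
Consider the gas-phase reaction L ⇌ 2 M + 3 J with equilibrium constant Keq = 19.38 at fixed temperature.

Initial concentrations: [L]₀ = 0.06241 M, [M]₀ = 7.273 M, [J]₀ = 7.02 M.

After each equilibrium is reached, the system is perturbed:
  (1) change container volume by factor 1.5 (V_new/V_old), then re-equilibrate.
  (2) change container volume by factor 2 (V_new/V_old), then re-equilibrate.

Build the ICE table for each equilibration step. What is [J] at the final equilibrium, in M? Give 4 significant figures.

Q₀ = 2.9321e+05 vs Keq = 19.38 ⇒ Q>K, reverse
Step 1:
                    L           M           J
  Initial     0.06241       7.273        7.02
  Change        1.861      -3.723      -5.584
  Equil         1.924        3.55       1.436
  solve Keq expr → x = -1.861; check Q = 19.38
Then change container volume by factor 1.5 (V_new/V_old).
Step 2:
                    L           M           J
  Initial       1.283       2.367       0.957
  Change      -0.1618      0.3236      0.4854
  Equil         1.121        2.69       1.442
  solve Keq expr → x = 0.1618; check Q = 19.38
Then change container volume by factor 2 (V_new/V_old).
Step 3:
                    L           M           J
  Initial      0.5604       1.345      0.7212
  Change      -0.1995      0.3991      0.5986
  Equil        0.3609       1.744        1.32
  solve Keq expr → x = 0.1995; check Q = 19.38

[J]_eq = 1.32 M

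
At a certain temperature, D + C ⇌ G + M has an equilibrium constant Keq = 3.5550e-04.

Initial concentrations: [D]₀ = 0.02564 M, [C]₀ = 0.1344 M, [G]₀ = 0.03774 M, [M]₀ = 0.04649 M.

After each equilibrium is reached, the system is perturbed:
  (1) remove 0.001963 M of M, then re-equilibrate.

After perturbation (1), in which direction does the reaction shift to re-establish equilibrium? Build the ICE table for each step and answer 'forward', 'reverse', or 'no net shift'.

Q₀ = 0.5091 vs Keq = 3.5550e-04 ⇒ Q>K, reverse
Step 1:
                    D           C           G           M
  init        0.02564      0.1344     0.03774     0.04649
  Δ           0.03732     0.03732    -0.03732    -0.03732
  eq          0.06296      0.1717  4.1918e-04    0.009169
  solve Keq expr → x = -0.03732; check Q = 3.5550e-04
Then remove 0.001963 M of M.
Step 2:
                    D           C           G           M
  init        0.06296      0.1717  4.1918e-04    0.007206
  Δ       -1.0530e-04 -1.0530e-04  1.0530e-04  1.0530e-04
  eq          0.06286      0.1716  5.2449e-04    0.007311
  solve Keq expr → x = 1.0530e-04; check Q = 3.5550e-04

Direction: forward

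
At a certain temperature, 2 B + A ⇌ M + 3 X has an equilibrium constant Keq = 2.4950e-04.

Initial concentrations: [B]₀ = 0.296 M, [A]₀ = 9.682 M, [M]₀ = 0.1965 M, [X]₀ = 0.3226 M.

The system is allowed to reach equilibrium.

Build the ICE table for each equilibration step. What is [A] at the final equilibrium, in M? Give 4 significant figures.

[A]_eq = 9.741 M

Q₀ = 0.007777 vs Keq = 2.4950e-04 ⇒ Q>K, reverse
Step 1:
                   B          A          M          X
  I            0.296      9.682     0.1965     0.3226
  C           0.1185    0.05924   -0.05924    -0.1777
  E           0.4145      9.741     0.1373     0.1449
  solve Keq expr → x = -0.05924; check Q = 2.4950e-04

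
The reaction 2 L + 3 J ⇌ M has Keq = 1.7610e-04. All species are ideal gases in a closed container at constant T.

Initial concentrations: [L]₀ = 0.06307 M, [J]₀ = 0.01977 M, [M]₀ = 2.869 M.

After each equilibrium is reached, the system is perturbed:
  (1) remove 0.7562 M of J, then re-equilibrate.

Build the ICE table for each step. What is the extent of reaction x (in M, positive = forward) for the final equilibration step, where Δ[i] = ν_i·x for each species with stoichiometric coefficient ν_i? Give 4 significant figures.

Q₀ = 9.3339e+07 vs Keq = 1.7610e-04 ⇒ Q>K, reverse
Step 1:
                  L         J         M
  Initial   0.06307   0.01977     2.869
  Change      4.173      6.26    -2.087
  Equil       4.236     6.279    0.7825
  solve Keq expr → x = -2.087; check Q = 1.7610e-04
Then remove 0.7562 M of J.
Step 2:
                  L         J         M
  Initial     4.236     5.523    0.7825
  Change     0.1986    0.2979   -0.0993
  Equil       4.435     5.821    0.6832
  solve Keq expr → x = -0.0993; check Q = 1.7610e-04

x = -0.0993 M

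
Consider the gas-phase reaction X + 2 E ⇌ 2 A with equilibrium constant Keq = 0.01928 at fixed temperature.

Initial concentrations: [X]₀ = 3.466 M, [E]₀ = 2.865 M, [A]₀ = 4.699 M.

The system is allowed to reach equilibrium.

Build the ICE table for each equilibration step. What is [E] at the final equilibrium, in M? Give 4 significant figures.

Q₀ = 0.7761 vs Keq = 0.01928 ⇒ Q>K, reverse
Step 1:
                  X         E         A
  init        3.466     2.865     4.699
  Δ           1.459     2.917    -2.917
  eq          4.925     5.782     1.782
  solve Keq expr → x = -1.459; check Q = 0.01928

[E]_eq = 5.782 M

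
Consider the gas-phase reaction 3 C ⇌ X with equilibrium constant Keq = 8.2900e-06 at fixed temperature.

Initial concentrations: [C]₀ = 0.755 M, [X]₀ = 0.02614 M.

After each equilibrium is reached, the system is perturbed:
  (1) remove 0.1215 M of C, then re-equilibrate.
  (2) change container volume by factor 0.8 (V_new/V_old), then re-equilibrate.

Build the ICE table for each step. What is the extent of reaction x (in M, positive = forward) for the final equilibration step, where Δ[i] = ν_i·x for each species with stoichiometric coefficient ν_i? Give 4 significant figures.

Q₀ = 0.06074 vs Keq = 8.2900e-06 ⇒ Q>K, reverse
Step 1:
                    C           X
  I             0.755     0.02614
  C           0.07841    -0.02614
  E            0.8334  4.7987e-06
  solve Keq expr → x = -0.02614; check Q = 8.2900e-06
Then remove 0.1215 M of C.
Step 2:
                    C           X
  I            0.7119  4.7987e-06
  C        5.4228e-06 -1.8076e-06
  E            0.7119  2.9911e-06
  solve Keq expr → x = -1.8076e-06; check Q = 8.2900e-06
Then change container volume by factor 0.8 (V_new/V_old).
Step 3:
                    C           X
  I            0.8899  3.7389e-06
  C       -6.3090e-06  2.1030e-06
  E            0.8899  5.8419e-06
  solve Keq expr → x = 2.1030e-06; check Q = 8.2900e-06

x = 2.1030e-06 M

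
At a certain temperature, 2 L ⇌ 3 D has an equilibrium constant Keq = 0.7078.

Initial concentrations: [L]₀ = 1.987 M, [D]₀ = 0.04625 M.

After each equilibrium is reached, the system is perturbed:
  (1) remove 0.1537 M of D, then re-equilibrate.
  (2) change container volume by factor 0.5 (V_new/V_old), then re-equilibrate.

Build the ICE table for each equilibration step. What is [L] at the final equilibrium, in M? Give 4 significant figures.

Q₀ = 2.5058e-05 vs Keq = 0.7078 ⇒ Q<K, forward
Step 1:
                  L         D
  Initial     1.987   0.04625
  Change    -0.6796     1.019
  Equil       1.307     1.066
  solve Keq expr → x = 0.3398; check Q = 0.7078
Then remove 0.1537 M of D.
Step 2:
                  L         D
  Initial     1.307    0.9119
  Change   -0.07502    0.1125
  Equil       1.232     1.024
  solve Keq expr → x = 0.03751; check Q = 0.7078
Then change container volume by factor 0.5 (V_new/V_old).
Step 3:
                  L         D
  Initial     2.465     2.049
  Change     0.2186   -0.3279
  Equil       2.683     1.721
  solve Keq expr → x = -0.1093; check Q = 0.7078

[L]_eq = 2.683 M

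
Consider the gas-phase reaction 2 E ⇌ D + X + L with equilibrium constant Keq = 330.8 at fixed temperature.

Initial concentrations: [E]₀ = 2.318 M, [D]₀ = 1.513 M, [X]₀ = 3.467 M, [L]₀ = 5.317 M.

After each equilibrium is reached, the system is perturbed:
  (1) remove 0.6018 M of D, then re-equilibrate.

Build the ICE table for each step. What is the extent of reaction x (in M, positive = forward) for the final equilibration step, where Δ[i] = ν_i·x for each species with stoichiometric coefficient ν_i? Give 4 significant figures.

x = 0.02721 M

Q₀ = 5.191 vs Keq = 330.8 ⇒ Q<K, forward
Step 1:
                   E          D          X          L
  I            2.318      1.513      3.467      5.317
  C           -1.867     0.9335     0.9335     0.9335
  E            0.451      2.446        4.4       6.25
  solve Keq expr → x = 0.9335; check Q = 330.8
Then remove 0.6018 M of D.
Step 2:
                   E          D          X          L
  I            0.451      1.845        4.4       6.25
  C         -0.05442    0.02721    0.02721    0.02721
  E           0.3966      1.872      4.428      6.278
  solve Keq expr → x = 0.02721; check Q = 330.8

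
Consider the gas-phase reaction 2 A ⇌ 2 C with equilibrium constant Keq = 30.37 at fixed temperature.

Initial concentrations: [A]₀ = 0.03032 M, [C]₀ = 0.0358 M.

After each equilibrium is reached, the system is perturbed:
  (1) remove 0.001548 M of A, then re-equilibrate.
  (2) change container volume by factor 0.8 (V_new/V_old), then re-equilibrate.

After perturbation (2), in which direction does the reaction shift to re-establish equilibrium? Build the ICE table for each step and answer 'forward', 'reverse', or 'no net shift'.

Direction: no net shift

Q₀ = 1.394 vs Keq = 30.37 ⇒ Q<K, forward
Step 1:
                   A          C
  init       0.03032     0.0358
  Δ         -0.02016    0.02016
  eq         0.01016    0.05596
  solve Keq expr → x = 0.01008; check Q = 30.37
Then remove 0.001548 M of A.
Step 2:
                   A          C
  init      0.008607    0.05596
  Δ          0.00131   -0.00131
  eq        0.009918    0.05465
  solve Keq expr → x = -6.5512e-04; check Q = 30.37
Then change container volume by factor 0.8 (V_new/V_old).
Step 3:
                   A          C
  init        0.0124    0.06832
  Δ                0          0
  eq          0.0124    0.06832
  solve Keq expr → x = 0; check Q = 30.37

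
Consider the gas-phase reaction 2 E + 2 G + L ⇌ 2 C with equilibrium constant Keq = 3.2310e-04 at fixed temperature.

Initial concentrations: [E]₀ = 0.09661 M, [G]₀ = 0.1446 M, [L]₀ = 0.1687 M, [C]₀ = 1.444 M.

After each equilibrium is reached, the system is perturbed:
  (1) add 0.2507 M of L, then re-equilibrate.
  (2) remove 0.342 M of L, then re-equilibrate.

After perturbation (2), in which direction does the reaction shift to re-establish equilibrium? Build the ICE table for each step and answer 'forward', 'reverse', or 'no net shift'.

Direction: reverse

Q₀ = 6.3334e+04 vs Keq = 3.2310e-04 ⇒ Q>K, reverse
Step 1:
                   E          G          L          C
  Initial    0.09661     0.1446     0.1687      1.444
  Change       1.405      1.405     0.7025     -1.405
  Equil        1.502       1.55     0.8712    0.03904
  solve Keq expr → x = -0.7025; check Q = 3.2310e-04
Then add 0.2507 M of L.
Step 2:
                   E          G          L          C
  Initial      1.502       1.55      1.122    0.03904
  Change   -0.004928  -0.004928  -0.002464   0.004928
  Equil        1.497      1.545      1.119    0.04397
  solve Keq expr → x = 0.002464; check Q = 3.2310e-04
Then remove 0.342 M of L.
Step 3:
                   E          G          L          C
  Initial      1.497      1.545     0.7774    0.04397
  Change    0.006911   0.006911   0.003455  -0.006911
  Equil        1.504      1.552     0.7809    0.03705
  solve Keq expr → x = -0.003455; check Q = 3.2310e-04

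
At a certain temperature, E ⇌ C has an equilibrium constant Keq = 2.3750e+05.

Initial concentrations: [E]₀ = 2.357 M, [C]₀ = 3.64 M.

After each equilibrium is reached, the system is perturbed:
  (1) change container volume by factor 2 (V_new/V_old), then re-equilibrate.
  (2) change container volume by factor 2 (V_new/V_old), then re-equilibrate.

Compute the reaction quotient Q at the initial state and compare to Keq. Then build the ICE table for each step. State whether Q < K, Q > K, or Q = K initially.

Q₀ = 1.544; Q < K (proceeds forward)

Q₀ = 1.544 vs Keq = 2.3750e+05 ⇒ Q<K, forward
Step 1:
                   E          C
  init         2.357       3.64
  Δ           -2.357      2.357
  eq      2.5250e-05      5.997
  solve Keq expr → x = 2.357; check Q = 2.3750e+05
Then change container volume by factor 2 (V_new/V_old).
Step 2:
                   E          C
  init    1.2625e-05      2.998
  Δ                0          0
  eq      1.2625e-05      2.998
  solve Keq expr → x = 0; check Q = 2.3750e+05
Then change container volume by factor 2 (V_new/V_old).
Step 3:
                   E          C
  init    6.3126e-06      1.499
  Δ                0          0
  eq      6.3126e-06      1.499
  solve Keq expr → x = 0; check Q = 2.3750e+05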